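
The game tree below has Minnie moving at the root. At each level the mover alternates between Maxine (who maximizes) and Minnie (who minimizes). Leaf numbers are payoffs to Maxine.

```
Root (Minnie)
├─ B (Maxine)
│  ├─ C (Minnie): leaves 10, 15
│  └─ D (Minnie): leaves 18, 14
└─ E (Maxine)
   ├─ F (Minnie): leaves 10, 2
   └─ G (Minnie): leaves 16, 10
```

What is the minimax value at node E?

F: min(10, 2) = 2
G: min(16, 10) = 10
E: max(2, 10) = 10

10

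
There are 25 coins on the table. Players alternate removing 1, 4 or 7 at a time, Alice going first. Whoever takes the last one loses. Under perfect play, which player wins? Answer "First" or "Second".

i:   0  1  2  3  4  5  6  7  8  9 10 11 12 13 14 15 16 17 18 19 20 21 22 23 24 25
     W  L  W  L  W  W  L  W  W  L  W  L  W  W  L  W  W  L  W  L  W  W  L  W  W  L
Position 25 is L, so the second player wins.

Second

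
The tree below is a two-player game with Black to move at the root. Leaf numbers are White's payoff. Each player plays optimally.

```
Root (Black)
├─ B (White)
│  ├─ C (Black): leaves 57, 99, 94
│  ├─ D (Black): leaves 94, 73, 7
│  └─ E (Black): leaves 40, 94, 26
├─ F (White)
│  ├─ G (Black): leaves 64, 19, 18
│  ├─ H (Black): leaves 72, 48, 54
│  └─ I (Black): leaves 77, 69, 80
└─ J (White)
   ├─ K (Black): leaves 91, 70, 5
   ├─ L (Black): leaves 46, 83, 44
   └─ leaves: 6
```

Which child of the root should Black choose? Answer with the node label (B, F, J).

C (Black): min(57, 99, 94) = 57
D (Black): min(94, 73, 7) = 7
E (Black): min(40, 94, 26) = 26
B (White): max(57, 7, 26) = 57
G (Black): min(64, 19, 18) = 18
H (Black): min(72, 48, 54) = 48
I (Black): min(77, 69, 80) = 69
F (White): max(18, 48, 69) = 69
K (Black): min(91, 70, 5) = 5
L (Black): min(46, 83, 44) = 44
J (White): max(5, 44, 6) = 44
Root (Black): min(57, 69, 44) = 44
Black picks the child with the lowest value: J (value 44).

J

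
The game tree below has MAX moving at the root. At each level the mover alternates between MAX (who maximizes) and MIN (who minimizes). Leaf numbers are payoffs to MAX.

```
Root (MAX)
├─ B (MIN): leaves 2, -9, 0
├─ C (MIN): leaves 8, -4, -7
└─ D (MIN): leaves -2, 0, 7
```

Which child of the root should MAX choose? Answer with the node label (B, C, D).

B (MIN): min(2, -9, 0) = -9
C (MIN): min(8, -4, -7) = -7
D (MIN): min(-2, 0, 7) = -2
Root (MAX): max(-9, -7, -2) = -2
MAX picks the child with the highest value: D (value -2).

D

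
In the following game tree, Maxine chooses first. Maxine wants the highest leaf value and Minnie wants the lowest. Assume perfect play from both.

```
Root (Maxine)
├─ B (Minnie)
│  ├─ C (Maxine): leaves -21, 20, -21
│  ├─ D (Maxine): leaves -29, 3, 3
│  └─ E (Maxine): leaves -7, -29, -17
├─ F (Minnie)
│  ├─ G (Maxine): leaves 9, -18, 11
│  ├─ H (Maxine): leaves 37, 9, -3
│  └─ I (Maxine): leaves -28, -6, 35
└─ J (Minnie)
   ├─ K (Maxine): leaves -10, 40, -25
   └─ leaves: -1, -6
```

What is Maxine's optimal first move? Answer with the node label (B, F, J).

F

C (Maxine): max(-21, 20, -21) = 20
D (Maxine): max(-29, 3, 3) = 3
E (Maxine): max(-7, -29, -17) = -7
B (Minnie): min(20, 3, -7) = -7
G (Maxine): max(9, -18, 11) = 11
H (Maxine): max(37, 9, -3) = 37
I (Maxine): max(-28, -6, 35) = 35
F (Minnie): min(11, 37, 35) = 11
K (Maxine): max(-10, 40, -25) = 40
J (Minnie): min(40, -1, -6) = -6
Root (Maxine): max(-7, 11, -6) = 11
Maxine picks the child with the highest value: F (value 11).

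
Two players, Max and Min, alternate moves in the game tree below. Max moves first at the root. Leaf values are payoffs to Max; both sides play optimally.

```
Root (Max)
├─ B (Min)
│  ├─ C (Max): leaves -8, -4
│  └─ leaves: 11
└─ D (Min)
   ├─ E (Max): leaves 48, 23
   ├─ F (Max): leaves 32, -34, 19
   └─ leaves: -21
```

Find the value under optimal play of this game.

C (Max): max(-8, -4) = -4
B (Min): min(-4, 11) = -4
E (Max): max(48, 23) = 48
F (Max): max(32, -34, 19) = 32
D (Min): min(48, 32, -21) = -21
Root (Max): max(-4, -21) = -4

-4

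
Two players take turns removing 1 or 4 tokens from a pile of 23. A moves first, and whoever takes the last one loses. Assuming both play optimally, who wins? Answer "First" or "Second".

Compute winning (W) and losing (L) positions by backward induction:
i:   0  1  2  3  4  5  6  7  8  9 10 11 12 13 14 15 16 17 18 19 20 21 22 23
     W  L  W  L  W  W  L  W  L  W  W  L  W  L  W  W  L  W  L  W  W  L  W  L
Position 23 is L, so the second player wins.

Second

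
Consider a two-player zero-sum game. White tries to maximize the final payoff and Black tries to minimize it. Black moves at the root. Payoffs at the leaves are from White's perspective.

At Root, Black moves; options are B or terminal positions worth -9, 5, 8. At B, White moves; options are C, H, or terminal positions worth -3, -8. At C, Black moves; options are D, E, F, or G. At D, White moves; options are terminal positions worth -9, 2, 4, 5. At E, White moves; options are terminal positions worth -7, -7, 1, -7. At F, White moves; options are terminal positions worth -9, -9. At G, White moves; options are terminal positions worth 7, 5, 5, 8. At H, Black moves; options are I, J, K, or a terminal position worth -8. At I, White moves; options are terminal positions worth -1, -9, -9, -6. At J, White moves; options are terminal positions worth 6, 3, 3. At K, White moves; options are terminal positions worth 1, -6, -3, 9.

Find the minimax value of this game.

-9

D (White): max(-9, 2, 4, 5) = 5
E (White): max(-7, -7, 1, -7) = 1
F (White): max(-9, -9) = -9
G (White): max(7, 5, 5, 8) = 8
C (Black): min(5, 1, -9, 8) = -9
I (White): max(-1, -9, -9, -6) = -1
J (White): max(6, 3, 3) = 6
K (White): max(1, -6, -3, 9) = 9
H (Black): min(-1, 6, 9, -8) = -8
B (White): max(-9, -8, -3, -8) = -3
Root (Black): min(-3, -9, 5, 8) = -9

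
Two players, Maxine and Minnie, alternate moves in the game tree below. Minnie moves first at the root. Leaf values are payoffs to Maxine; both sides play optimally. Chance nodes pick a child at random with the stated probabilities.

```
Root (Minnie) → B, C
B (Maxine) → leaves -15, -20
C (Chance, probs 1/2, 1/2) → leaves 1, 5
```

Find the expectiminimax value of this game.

B (Maxine): max(-15, -20) = -15
C (Chance): 1/2·1 + 1/2·5 = 3
Root (Minnie): min(-15, 3) = -15

-15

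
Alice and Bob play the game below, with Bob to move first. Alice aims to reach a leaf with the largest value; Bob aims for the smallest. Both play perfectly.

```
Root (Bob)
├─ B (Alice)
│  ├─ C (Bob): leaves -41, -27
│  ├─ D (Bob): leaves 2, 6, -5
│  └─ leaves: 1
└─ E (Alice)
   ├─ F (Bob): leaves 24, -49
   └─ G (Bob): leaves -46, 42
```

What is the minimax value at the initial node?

C (Bob): min(-41, -27) = -41
D (Bob): min(2, 6, -5) = -5
B (Alice): max(-41, -5, 1) = 1
F (Bob): min(24, -49) = -49
G (Bob): min(-46, 42) = -46
E (Alice): max(-49, -46) = -46
Root (Bob): min(1, -46) = -46

-46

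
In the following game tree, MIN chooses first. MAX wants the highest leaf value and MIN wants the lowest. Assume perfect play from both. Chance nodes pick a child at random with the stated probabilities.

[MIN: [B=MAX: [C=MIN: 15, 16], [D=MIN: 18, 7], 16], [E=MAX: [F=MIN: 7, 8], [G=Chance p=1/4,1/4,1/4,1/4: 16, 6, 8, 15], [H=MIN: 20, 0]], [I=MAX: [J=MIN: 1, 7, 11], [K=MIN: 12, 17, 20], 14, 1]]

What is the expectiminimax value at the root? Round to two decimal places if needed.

11.25

C (MIN): min(15, 16) = 15
D (MIN): min(18, 7) = 7
B (MAX): max(15, 7, 16) = 16
F (MIN): min(7, 8) = 7
G (Chance): 1/4·16 + 1/4·6 + 1/4·8 + 1/4·15 = 11.25
H (MIN): min(20, 0) = 0
E (MAX): max(7, 11.25, 0) = 11.25
J (MIN): min(1, 7, 11) = 1
K (MIN): min(12, 17, 20) = 12
I (MAX): max(1, 12, 14, 1) = 14
Root (MIN): min(16, 11.25, 14) = 11.25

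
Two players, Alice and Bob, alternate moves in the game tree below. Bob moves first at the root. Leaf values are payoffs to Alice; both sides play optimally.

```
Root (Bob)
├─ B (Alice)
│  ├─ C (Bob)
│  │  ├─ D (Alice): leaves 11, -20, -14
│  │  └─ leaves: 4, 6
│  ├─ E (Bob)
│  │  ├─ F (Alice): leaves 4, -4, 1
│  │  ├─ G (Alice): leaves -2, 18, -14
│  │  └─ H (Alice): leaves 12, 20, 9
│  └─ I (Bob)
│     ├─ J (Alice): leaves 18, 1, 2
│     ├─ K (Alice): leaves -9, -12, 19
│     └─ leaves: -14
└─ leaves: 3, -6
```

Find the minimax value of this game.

D (Alice): max(11, -20, -14) = 11
C (Bob): min(11, 4, 6) = 4
F (Alice): max(4, -4, 1) = 4
G (Alice): max(-2, 18, -14) = 18
H (Alice): max(12, 20, 9) = 20
E (Bob): min(4, 18, 20) = 4
J (Alice): max(18, 1, 2) = 18
K (Alice): max(-9, -12, 19) = 19
I (Bob): min(18, 19, -14) = -14
B (Alice): max(4, 4, -14) = 4
Root (Bob): min(4, 3, -6) = -6

-6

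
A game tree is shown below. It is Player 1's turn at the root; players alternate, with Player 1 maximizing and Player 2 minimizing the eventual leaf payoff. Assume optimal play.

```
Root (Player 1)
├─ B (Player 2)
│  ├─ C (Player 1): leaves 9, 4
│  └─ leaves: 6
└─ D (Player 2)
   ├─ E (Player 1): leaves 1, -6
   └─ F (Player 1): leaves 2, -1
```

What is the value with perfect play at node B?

6

C: max(9, 4) = 9
B: min(9, 6) = 6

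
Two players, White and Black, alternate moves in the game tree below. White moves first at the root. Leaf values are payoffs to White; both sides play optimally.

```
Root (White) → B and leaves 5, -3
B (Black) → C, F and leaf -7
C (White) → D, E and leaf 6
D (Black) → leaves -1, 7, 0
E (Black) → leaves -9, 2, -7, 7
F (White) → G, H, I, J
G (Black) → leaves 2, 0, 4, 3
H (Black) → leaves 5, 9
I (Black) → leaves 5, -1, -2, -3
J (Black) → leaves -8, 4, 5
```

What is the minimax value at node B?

-7

D: min(-1, 7, 0) = -1
E: min(-9, 2, -7, 7) = -9
C: max(-1, -9, 6) = 6
G: min(2, 0, 4, 3) = 0
H: min(5, 9) = 5
I: min(5, -1, -2, -3) = -3
J: min(-8, 4, 5) = -8
F: max(0, 5, -3, -8) = 5
B: min(6, 5, -7) = -7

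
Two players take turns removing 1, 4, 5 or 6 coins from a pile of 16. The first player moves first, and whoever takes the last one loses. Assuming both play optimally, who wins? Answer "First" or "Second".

First

Compute winning (W) and losing (L) positions by backward induction:
i:   0  1  2  3  4  5  6  7  8  9 10 11 12 13 14 15 16
     W  L  W  L  W  W  W  W  W  W  L  W  L  W  W  W  W
Position 16 is W, so the first player wins.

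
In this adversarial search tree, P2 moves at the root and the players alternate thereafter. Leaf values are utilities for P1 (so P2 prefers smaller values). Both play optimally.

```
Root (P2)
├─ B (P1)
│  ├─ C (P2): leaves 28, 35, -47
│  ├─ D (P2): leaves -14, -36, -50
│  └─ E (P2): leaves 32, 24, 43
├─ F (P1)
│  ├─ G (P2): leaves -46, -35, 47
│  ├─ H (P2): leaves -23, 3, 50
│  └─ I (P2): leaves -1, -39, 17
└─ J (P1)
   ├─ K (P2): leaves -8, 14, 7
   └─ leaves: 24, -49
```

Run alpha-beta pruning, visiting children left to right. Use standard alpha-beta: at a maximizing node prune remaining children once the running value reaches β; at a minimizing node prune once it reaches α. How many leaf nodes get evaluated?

C [α=-∞,β=+∞]: v=-47
D [α=-47,β=+∞]: v=-50
E [α=-47,β=+∞]: v=24
B [α=-∞,β=+∞]: v=24
G [α=-∞,β=24]: v=-46
H [α=-46,β=24]: v=-23
I [α=-23,β=24]: v=-39 after child 2 ≤ α → α-cutoff, skip 1
F [α=-∞,β=24]: v=-23
K [α=-∞,β=-23]: v=-8
J [α=-∞,β=-23]: v=-8 after child 1 ≥ β → β-cutoff, skip 2
Root [α=-∞,β=+∞]: v=-23
Leaves evaluated: 20 of 23.

20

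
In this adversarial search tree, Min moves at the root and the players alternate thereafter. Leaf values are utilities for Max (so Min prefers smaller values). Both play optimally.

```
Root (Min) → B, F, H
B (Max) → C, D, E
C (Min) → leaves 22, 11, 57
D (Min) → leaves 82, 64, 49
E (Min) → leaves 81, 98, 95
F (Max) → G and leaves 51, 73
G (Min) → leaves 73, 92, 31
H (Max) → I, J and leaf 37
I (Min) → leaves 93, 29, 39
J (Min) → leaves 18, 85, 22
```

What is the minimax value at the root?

C (Min): min(22, 11, 57) = 11
D (Min): min(82, 64, 49) = 49
E (Min): min(81, 98, 95) = 81
B (Max): max(11, 49, 81) = 81
G (Min): min(73, 92, 31) = 31
F (Max): max(31, 51, 73) = 73
I (Min): min(93, 29, 39) = 29
J (Min): min(18, 85, 22) = 18
H (Max): max(29, 18, 37) = 37
Root (Min): min(81, 73, 37) = 37

37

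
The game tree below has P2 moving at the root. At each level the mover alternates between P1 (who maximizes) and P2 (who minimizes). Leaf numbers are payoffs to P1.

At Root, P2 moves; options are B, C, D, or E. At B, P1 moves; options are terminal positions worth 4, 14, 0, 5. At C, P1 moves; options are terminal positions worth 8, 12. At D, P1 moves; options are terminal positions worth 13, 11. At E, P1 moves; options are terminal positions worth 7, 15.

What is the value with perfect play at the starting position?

12

B (P1): max(4, 14, 0, 5) = 14
C (P1): max(8, 12) = 12
D (P1): max(13, 11) = 13
E (P1): max(7, 15) = 15
Root (P2): min(14, 12, 13, 15) = 12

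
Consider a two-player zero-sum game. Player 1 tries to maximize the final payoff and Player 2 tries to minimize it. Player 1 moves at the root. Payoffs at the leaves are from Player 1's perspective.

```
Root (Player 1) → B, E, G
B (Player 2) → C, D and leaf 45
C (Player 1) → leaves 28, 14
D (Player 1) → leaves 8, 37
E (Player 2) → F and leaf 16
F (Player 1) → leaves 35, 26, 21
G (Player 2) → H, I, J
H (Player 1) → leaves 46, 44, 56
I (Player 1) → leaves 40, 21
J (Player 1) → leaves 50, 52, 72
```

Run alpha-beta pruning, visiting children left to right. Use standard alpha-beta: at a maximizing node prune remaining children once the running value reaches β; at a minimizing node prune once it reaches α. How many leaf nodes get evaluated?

15

C [α=-∞,β=+∞]: v=28
D [α=-∞,β=28]: v=37
B [α=-∞,β=+∞]: v=28
F [α=28,β=+∞]: v=35
E [α=28,β=+∞]: v=16
H [α=28,β=+∞]: v=56
I [α=28,β=56]: v=40
J [α=28,β=40]: v=50 after child 1 ≥ β → β-cutoff, skip 2
G [α=28,β=+∞]: v=40
Root [α=-∞,β=+∞]: v=40
Leaves evaluated: 15 of 17.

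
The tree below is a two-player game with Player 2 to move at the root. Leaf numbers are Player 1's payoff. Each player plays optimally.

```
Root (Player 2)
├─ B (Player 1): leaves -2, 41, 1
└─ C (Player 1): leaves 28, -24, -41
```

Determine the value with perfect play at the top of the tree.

B (Player 1): max(-2, 41, 1) = 41
C (Player 1): max(28, -24, -41) = 28
Root (Player 2): min(41, 28) = 28

28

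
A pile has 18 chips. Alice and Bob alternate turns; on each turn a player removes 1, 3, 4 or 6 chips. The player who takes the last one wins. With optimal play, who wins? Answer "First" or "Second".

Positions where the player to move wins (W) vs loses (L):
i:   0  1  2  3  4  5  6  7  8  9 10 11 12 13 14 15 16 17 18
     L  W  L  W  W  W  W  L  W  L  W  W  W  W  L  W  L  W  W
Position 18 is W, so the first player wins.

First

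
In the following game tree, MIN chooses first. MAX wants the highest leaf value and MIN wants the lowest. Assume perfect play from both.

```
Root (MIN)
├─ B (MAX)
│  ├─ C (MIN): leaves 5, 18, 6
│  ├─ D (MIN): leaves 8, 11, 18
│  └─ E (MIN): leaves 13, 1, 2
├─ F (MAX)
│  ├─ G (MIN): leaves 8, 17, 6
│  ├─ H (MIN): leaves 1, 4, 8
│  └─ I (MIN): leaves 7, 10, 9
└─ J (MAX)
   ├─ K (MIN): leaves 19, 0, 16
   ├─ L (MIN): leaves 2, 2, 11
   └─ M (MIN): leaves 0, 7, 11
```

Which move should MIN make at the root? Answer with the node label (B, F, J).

C (MIN): min(5, 18, 6) = 5
D (MIN): min(8, 11, 18) = 8
E (MIN): min(13, 1, 2) = 1
B (MAX): max(5, 8, 1) = 8
G (MIN): min(8, 17, 6) = 6
H (MIN): min(1, 4, 8) = 1
I (MIN): min(7, 10, 9) = 7
F (MAX): max(6, 1, 7) = 7
K (MIN): min(19, 0, 16) = 0
L (MIN): min(2, 2, 11) = 2
M (MIN): min(0, 7, 11) = 0
J (MAX): max(0, 2, 0) = 2
Root (MIN): min(8, 7, 2) = 2
MIN picks the child with the lowest value: J (value 2).

J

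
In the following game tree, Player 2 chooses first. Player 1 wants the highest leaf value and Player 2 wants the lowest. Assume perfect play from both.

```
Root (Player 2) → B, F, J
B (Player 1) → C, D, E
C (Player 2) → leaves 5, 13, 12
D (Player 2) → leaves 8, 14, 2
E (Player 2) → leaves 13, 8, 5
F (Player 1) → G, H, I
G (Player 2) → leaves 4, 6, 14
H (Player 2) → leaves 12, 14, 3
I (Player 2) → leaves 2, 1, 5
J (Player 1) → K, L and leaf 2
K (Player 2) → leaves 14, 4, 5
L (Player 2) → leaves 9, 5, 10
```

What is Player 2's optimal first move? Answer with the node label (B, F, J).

C (Player 2): min(5, 13, 12) = 5
D (Player 2): min(8, 14, 2) = 2
E (Player 2): min(13, 8, 5) = 5
B (Player 1): max(5, 2, 5) = 5
G (Player 2): min(4, 6, 14) = 4
H (Player 2): min(12, 14, 3) = 3
I (Player 2): min(2, 1, 5) = 1
F (Player 1): max(4, 3, 1) = 4
K (Player 2): min(14, 4, 5) = 4
L (Player 2): min(9, 5, 10) = 5
J (Player 1): max(4, 5, 2) = 5
Root (Player 2): min(5, 4, 5) = 4
Player 2 picks the child with the lowest value: F (value 4).

F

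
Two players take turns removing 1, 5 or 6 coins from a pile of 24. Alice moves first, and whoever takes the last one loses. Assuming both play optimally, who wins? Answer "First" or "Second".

Positions where the player to move wins (W) vs loses (L):
i:   0  1  2  3  4  5  6  7  8  9 10 11 12 13 14 15 16 17 18 19 20 21 22 23 24
     W  L  W  L  W  L  W  W  W  W  W  W  L  W  L  W  L  W  W  W  W  W  W  L  W
Position 24 is W, so the first player wins.

First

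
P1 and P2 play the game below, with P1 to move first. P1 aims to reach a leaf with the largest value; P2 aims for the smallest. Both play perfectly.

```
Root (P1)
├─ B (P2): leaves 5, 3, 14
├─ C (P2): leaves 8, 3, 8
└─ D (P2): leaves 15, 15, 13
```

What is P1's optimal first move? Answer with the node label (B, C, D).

D

B (P2): min(5, 3, 14) = 3
C (P2): min(8, 3, 8) = 3
D (P2): min(15, 15, 13) = 13
Root (P1): max(3, 3, 13) = 13
P1 picks the child with the highest value: D (value 13).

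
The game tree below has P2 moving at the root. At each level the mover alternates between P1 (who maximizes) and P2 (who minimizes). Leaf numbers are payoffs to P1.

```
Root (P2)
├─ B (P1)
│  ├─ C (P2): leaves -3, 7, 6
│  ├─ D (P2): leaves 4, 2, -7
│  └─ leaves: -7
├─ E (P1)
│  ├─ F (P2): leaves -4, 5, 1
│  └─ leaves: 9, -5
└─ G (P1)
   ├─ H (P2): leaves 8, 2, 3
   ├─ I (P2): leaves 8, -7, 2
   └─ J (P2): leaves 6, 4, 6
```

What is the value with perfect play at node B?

-3

C: min(-3, 7, 6) = -3
D: min(4, 2, -7) = -7
B: max(-3, -7, -7) = -3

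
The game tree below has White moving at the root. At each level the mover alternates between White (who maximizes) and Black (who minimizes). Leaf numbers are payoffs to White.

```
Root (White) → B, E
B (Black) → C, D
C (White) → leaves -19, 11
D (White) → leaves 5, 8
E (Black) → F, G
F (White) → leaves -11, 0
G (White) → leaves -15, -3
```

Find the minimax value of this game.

8

C (White): max(-19, 11) = 11
D (White): max(5, 8) = 8
B (Black): min(11, 8) = 8
F (White): max(-11, 0) = 0
G (White): max(-15, -3) = -3
E (Black): min(0, -3) = -3
Root (White): max(8, -3) = 8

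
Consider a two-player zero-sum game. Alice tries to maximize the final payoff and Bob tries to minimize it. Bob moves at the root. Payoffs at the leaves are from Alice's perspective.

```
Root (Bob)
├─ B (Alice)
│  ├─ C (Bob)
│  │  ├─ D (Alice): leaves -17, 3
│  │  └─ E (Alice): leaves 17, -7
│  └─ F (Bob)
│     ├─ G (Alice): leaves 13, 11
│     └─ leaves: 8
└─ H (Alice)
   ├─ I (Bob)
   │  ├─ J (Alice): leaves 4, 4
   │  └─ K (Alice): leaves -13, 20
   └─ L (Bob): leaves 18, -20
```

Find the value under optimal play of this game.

4

D (Alice): max(-17, 3) = 3
E (Alice): max(17, -7) = 17
C (Bob): min(3, 17) = 3
G (Alice): max(13, 11) = 13
F (Bob): min(13, 8) = 8
B (Alice): max(3, 8) = 8
J (Alice): max(4, 4) = 4
K (Alice): max(-13, 20) = 20
I (Bob): min(4, 20) = 4
L (Bob): min(18, -20) = -20
H (Alice): max(4, -20) = 4
Root (Bob): min(8, 4) = 4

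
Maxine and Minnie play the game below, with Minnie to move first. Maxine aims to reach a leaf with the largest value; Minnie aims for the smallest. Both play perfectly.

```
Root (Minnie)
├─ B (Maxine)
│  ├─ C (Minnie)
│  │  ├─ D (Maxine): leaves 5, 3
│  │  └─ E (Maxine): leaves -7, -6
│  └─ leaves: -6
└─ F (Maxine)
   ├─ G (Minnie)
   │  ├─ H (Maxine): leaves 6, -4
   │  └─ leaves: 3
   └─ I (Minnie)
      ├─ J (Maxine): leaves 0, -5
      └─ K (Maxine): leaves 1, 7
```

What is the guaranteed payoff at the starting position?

D (Maxine): max(5, 3) = 5
E (Maxine): max(-7, -6) = -6
C (Minnie): min(5, -6) = -6
B (Maxine): max(-6, -6) = -6
H (Maxine): max(6, -4) = 6
G (Minnie): min(6, 3) = 3
J (Maxine): max(0, -5) = 0
K (Maxine): max(1, 7) = 7
I (Minnie): min(0, 7) = 0
F (Maxine): max(3, 0) = 3
Root (Minnie): min(-6, 3) = -6

-6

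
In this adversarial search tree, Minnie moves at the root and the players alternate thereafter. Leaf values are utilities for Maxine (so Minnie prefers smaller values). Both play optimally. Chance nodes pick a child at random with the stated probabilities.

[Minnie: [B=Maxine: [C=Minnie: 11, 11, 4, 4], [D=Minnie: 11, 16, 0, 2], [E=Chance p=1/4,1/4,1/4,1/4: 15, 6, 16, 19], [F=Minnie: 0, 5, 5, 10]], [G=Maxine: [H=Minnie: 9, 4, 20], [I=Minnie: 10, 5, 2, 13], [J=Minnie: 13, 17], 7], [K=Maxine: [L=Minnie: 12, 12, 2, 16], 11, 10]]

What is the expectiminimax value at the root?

C (Minnie): min(11, 11, 4, 4) = 4
D (Minnie): min(11, 16, 0, 2) = 0
E (Chance): 1/4·15 + 1/4·6 + 1/4·16 + 1/4·19 = 14
F (Minnie): min(0, 5, 5, 10) = 0
B (Maxine): max(4, 0, 14, 0) = 14
H (Minnie): min(9, 4, 20) = 4
I (Minnie): min(10, 5, 2, 13) = 2
J (Minnie): min(13, 17) = 13
G (Maxine): max(4, 2, 13, 7) = 13
L (Minnie): min(12, 12, 2, 16) = 2
K (Maxine): max(2, 11, 10) = 11
Root (Minnie): min(14, 13, 11) = 11

11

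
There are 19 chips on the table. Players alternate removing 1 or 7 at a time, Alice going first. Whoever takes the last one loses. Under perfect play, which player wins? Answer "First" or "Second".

i:   0  1  2  3  4  5  6  7  8  9 10 11 12 13 14 15 16 17 18 19
     W  L  W  L  W  L  W  L  W  L  W  L  W  L  W  L  W  L  W  L
Position 19 is L, so the second player wins.

Second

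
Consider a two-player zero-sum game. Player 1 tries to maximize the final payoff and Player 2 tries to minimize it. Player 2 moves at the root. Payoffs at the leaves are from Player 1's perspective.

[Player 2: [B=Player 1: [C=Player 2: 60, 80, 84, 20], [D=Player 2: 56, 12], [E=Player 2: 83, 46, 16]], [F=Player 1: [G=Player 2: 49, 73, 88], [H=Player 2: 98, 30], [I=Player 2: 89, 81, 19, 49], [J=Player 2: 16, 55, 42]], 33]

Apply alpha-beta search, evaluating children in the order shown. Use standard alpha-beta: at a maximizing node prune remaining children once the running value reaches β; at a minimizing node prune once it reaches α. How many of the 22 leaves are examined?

13

C [α=-∞,β=+∞]: v=20
D [α=20,β=+∞]: v=12
E [α=20,β=+∞]: v=16
B [α=-∞,β=+∞]: v=20
G [α=-∞,β=20]: v=49
F [α=-∞,β=20]: v=49 after child 1 ≥ β → β-cutoff, skip 3
Root [α=-∞,β=+∞]: v=20
Leaves evaluated: 13 of 22.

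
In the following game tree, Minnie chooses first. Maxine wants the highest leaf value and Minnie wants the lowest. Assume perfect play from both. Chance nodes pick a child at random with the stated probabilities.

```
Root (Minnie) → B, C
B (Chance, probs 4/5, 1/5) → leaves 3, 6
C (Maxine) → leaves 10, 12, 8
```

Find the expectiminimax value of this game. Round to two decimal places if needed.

3.6

B (Chance): 4/5·3 + 1/5·6 = 3.6
C (Maxine): max(10, 12, 8) = 12
Root (Minnie): min(3.6, 12) = 3.6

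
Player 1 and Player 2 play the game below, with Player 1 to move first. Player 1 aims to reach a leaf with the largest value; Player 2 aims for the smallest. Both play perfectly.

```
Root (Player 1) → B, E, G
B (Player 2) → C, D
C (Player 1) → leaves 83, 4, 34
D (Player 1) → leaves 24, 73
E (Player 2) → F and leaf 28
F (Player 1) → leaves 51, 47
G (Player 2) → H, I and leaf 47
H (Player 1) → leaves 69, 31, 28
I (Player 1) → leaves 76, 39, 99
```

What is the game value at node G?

47

H: max(69, 31, 28) = 69
I: max(76, 39, 99) = 99
G: min(69, 99, 47) = 47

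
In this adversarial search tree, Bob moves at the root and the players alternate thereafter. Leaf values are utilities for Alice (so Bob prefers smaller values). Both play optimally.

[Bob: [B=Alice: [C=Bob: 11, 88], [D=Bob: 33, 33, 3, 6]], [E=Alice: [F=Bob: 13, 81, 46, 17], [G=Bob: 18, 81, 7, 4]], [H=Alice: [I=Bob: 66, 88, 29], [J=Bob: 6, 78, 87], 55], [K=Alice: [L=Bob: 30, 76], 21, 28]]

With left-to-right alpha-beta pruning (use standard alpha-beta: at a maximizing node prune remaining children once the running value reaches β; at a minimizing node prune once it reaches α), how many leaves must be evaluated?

14

C [α=-∞,β=+∞]: v=11
D [α=11,β=+∞]: v=3 after child 3 ≤ α → α-cutoff, skip 1
B [α=-∞,β=+∞]: v=11
F [α=-∞,β=11]: v=13
E [α=-∞,β=11]: v=13 after child 1 ≥ β → β-cutoff, skip 1
I [α=-∞,β=11]: v=29
H [α=-∞,β=11]: v=29 after child 1 ≥ β → β-cutoff, skip 2
L [α=-∞,β=11]: v=30
K [α=-∞,β=11]: v=30 after child 1 ≥ β → β-cutoff, skip 2
Root [α=-∞,β=+∞]: v=11
Leaves evaluated: 14 of 25.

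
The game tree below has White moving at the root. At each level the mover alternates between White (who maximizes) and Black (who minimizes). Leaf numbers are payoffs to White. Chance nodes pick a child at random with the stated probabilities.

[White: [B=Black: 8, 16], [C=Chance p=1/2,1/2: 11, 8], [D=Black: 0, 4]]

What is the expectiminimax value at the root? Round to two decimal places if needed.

B (Black): min(8, 16) = 8
C (Chance): 1/2·11 + 1/2·8 = 9.5
D (Black): min(0, 4) = 0
Root (White): max(8, 9.5, 0) = 9.5

9.5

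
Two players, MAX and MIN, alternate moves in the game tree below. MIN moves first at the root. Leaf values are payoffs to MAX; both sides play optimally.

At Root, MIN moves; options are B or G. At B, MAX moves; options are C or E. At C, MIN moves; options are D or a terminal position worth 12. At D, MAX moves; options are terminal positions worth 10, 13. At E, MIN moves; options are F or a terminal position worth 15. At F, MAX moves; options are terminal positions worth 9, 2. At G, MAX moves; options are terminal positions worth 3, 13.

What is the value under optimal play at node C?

12

D: max(10, 13) = 13
C: min(13, 12) = 12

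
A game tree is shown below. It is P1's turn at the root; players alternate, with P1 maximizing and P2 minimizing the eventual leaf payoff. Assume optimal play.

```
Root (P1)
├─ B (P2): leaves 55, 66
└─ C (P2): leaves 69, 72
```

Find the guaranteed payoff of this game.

69

B (P2): min(55, 66) = 55
C (P2): min(69, 72) = 69
Root (P1): max(55, 69) = 69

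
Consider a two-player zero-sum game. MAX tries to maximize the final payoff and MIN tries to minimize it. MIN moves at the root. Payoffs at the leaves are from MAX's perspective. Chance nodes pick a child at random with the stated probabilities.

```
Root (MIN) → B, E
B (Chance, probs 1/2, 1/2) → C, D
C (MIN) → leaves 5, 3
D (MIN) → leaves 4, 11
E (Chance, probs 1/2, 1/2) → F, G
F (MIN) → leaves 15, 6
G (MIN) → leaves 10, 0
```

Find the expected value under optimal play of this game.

C (MIN): min(5, 3) = 3
D (MIN): min(4, 11) = 4
B (Chance): 1/2·3 + 1/2·4 = 3.5
F (MIN): min(15, 6) = 6
G (MIN): min(10, 0) = 0
E (Chance): 1/2·6 + 1/2·0 = 3
Root (MIN): min(3.5, 3) = 3

3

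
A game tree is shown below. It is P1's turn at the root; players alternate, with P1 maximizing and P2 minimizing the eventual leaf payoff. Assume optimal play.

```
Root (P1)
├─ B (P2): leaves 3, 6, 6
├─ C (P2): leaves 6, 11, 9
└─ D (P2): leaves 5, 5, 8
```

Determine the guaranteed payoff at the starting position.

B (P2): min(3, 6, 6) = 3
C (P2): min(6, 11, 9) = 6
D (P2): min(5, 5, 8) = 5
Root (P1): max(3, 6, 5) = 6

6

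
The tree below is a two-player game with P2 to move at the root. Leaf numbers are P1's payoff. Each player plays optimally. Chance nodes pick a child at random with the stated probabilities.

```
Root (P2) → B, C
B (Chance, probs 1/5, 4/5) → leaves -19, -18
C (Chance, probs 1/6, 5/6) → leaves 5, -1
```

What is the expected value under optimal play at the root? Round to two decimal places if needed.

-18.2

B (Chance): 1/5·-19 + 4/5·-18 = -18.2
C (Chance): 1/6·5 + 5/6·-1 = 0
Root (P2): min(-18.2, 0) = -18.2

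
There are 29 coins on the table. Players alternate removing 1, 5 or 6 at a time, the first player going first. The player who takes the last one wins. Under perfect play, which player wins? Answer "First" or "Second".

First

Compute winning (W) and losing (L) positions by backward induction:
i:   0  1  2  3  4  5  6  7  8  9 10 11 12 13 14 15 16 17 18 19 20 21 22 23 24 25 26 27 28 29
     L  W  L  W  L  W  W  W  W  W  W  L  W  L  W  L  W  W  W  W  W  W  L  W  L  W  L  W  W  W
Position 29 is W, so the first player wins.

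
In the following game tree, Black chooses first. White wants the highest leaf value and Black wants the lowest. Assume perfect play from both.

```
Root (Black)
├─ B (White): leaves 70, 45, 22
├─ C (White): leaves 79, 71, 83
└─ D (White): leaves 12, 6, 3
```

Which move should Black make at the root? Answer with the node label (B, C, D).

D

B (White): max(70, 45, 22) = 70
C (White): max(79, 71, 83) = 83
D (White): max(12, 6, 3) = 12
Root (Black): min(70, 83, 12) = 12
Black picks the child with the lowest value: D (value 12).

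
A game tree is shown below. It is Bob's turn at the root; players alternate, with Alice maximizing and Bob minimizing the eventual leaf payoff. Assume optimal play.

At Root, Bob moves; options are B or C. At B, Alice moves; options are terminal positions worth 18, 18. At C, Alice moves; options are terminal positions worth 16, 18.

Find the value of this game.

18

B (Alice): max(18, 18) = 18
C (Alice): max(16, 18) = 18
Root (Bob): min(18, 18) = 18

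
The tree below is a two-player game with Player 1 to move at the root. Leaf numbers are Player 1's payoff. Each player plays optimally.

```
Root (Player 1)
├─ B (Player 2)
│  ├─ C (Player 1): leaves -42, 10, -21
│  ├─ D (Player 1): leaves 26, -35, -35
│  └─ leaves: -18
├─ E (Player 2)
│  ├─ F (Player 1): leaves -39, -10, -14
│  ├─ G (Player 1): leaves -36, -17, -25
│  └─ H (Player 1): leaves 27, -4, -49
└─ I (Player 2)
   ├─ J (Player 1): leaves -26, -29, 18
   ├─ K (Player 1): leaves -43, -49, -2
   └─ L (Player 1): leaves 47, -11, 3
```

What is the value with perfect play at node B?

C: max(-42, 10, -21) = 10
D: max(26, -35, -35) = 26
B: min(10, 26, -18) = -18

-18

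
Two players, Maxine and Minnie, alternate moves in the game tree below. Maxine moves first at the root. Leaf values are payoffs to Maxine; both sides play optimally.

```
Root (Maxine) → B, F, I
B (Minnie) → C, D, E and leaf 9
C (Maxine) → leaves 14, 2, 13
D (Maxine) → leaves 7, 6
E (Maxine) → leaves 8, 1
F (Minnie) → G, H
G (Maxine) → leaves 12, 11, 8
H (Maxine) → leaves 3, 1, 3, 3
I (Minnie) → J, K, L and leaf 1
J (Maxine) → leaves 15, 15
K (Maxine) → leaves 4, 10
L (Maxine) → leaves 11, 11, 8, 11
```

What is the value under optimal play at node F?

3

G: max(12, 11, 8) = 12
H: max(3, 1, 3, 3) = 3
F: min(12, 3) = 3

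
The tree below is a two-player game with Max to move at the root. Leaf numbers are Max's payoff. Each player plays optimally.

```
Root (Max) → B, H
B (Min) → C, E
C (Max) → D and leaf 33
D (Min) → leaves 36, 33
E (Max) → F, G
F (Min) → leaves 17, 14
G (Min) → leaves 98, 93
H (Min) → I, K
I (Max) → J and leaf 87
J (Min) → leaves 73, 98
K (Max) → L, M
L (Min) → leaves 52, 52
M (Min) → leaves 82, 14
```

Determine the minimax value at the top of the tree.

52

D (Min): min(36, 33) = 33
C (Max): max(33, 33) = 33
F (Min): min(17, 14) = 14
G (Min): min(98, 93) = 93
E (Max): max(14, 93) = 93
B (Min): min(33, 93) = 33
J (Min): min(73, 98) = 73
I (Max): max(73, 87) = 87
L (Min): min(52, 52) = 52
M (Min): min(82, 14) = 14
K (Max): max(52, 14) = 52
H (Min): min(87, 52) = 52
Root (Max): max(33, 52) = 52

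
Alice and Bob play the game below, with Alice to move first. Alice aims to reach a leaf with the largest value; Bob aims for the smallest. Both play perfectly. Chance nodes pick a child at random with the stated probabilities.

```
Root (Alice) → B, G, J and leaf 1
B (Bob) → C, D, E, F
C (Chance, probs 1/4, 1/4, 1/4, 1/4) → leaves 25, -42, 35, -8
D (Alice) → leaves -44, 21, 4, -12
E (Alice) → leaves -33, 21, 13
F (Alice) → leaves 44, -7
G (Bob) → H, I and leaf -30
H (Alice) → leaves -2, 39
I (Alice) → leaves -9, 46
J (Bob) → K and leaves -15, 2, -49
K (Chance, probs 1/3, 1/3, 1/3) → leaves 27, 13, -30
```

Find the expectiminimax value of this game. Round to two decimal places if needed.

2.5

C (Chance): 1/4·25 + 1/4·-42 + 1/4·35 + 1/4·-8 = 2.5
D (Alice): max(-44, 21, 4, -12) = 21
E (Alice): max(-33, 21, 13) = 21
F (Alice): max(44, -7) = 44
B (Bob): min(2.5, 21, 21, 44) = 2.5
H (Alice): max(-2, 39) = 39
I (Alice): max(-9, 46) = 46
G (Bob): min(39, 46, -30) = -30
K (Chance): 1/3·27 + 1/3·13 + 1/3·-30 = 3.33
J (Bob): min(3.33, -15, 2, -49) = -49
Root (Alice): max(2.5, -30, -49, 1) = 2.5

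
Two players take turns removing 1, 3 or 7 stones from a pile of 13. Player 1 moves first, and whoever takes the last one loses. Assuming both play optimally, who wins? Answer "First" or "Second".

Second

i:   0  1  2  3  4  5  6  7  8  9 10 11 12 13
     W  L  W  L  W  L  W  L  W  L  W  L  W  L
Position 13 is L, so the second player wins.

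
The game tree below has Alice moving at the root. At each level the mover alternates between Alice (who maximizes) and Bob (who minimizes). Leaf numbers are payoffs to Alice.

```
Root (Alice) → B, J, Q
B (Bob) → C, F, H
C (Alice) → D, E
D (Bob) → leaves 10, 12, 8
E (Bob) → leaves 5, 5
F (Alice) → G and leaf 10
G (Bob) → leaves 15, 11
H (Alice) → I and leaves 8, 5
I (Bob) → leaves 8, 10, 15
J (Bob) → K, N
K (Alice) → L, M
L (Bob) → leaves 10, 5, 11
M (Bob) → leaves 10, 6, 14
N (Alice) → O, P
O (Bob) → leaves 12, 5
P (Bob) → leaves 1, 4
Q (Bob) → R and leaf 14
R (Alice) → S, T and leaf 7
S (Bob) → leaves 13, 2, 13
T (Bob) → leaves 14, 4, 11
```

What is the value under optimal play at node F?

G: min(15, 11) = 11
F: max(11, 10) = 11

11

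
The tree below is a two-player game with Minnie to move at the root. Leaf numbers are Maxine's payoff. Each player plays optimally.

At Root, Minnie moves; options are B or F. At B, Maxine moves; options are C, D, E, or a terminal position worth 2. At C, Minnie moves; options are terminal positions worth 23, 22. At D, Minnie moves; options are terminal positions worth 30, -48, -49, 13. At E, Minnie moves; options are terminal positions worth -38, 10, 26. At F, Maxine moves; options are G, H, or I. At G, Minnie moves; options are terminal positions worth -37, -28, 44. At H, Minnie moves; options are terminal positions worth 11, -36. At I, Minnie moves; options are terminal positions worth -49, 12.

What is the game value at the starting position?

C (Minnie): min(23, 22) = 22
D (Minnie): min(30, -48, -49, 13) = -49
E (Minnie): min(-38, 10, 26) = -38
B (Maxine): max(22, -49, -38, 2) = 22
G (Minnie): min(-37, -28, 44) = -37
H (Minnie): min(11, -36) = -36
I (Minnie): min(-49, 12) = -49
F (Maxine): max(-37, -36, -49) = -36
Root (Minnie): min(22, -36) = -36

-36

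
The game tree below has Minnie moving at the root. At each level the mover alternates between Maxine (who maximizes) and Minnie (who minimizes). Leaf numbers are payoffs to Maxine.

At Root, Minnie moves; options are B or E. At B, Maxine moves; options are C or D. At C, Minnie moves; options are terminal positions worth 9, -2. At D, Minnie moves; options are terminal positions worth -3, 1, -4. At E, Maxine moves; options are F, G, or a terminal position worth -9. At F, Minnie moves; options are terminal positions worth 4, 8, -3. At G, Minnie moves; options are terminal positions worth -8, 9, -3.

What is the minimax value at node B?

C: min(9, -2) = -2
D: min(-3, 1, -4) = -4
B: max(-2, -4) = -2

-2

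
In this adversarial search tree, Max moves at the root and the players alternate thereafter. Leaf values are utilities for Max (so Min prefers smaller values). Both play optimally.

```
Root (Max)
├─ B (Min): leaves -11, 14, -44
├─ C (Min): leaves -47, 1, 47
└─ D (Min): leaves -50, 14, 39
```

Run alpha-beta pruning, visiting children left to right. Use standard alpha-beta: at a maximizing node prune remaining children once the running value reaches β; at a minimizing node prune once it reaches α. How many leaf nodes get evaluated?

B [α=-∞,β=+∞]: v=-44
C [α=-44,β=+∞]: v=-47 after child 1 ≤ α → α-cutoff, skip 2
D [α=-44,β=+∞]: v=-50 after child 1 ≤ α → α-cutoff, skip 2
Root [α=-∞,β=+∞]: v=-44
Leaves evaluated: 5 of 9.

5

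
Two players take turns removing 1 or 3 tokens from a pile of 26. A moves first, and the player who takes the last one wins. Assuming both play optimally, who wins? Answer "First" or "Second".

Second

Positions where the player to move wins (W) vs loses (L):
i:   0  1  2  3  4  5  6  7  8  9 10 11 12 13 14 15 16 17 18 19 20 21 22 23 24 25 26
     L  W  L  W  L  W  L  W  L  W  L  W  L  W  L  W  L  W  L  W  L  W  L  W  L  W  L
Position 26 is L, so the second player wins.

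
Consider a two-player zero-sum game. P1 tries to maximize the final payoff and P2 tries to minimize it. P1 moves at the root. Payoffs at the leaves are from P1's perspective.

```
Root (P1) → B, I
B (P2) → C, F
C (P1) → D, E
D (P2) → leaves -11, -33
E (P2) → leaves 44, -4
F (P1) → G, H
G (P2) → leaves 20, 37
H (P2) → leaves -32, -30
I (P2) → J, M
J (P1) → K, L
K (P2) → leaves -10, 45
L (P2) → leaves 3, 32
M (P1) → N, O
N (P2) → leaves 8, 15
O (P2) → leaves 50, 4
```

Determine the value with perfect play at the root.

D (P2): min(-11, -33) = -33
E (P2): min(44, -4) = -4
C (P1): max(-33, -4) = -4
G (P2): min(20, 37) = 20
H (P2): min(-32, -30) = -32
F (P1): max(20, -32) = 20
B (P2): min(-4, 20) = -4
K (P2): min(-10, 45) = -10
L (P2): min(3, 32) = 3
J (P1): max(-10, 3) = 3
N (P2): min(8, 15) = 8
O (P2): min(50, 4) = 4
M (P1): max(8, 4) = 8
I (P2): min(3, 8) = 3
Root (P1): max(-4, 3) = 3

3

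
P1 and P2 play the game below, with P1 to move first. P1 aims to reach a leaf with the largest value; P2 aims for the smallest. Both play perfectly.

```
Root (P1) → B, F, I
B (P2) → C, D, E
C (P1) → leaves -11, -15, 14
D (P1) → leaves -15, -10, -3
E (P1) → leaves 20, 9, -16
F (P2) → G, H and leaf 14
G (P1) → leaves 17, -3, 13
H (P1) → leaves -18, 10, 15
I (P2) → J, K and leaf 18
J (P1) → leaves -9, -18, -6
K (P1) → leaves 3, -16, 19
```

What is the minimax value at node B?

-3

C: max(-11, -15, 14) = 14
D: max(-15, -10, -3) = -3
E: max(20, 9, -16) = 20
B: min(14, -3, 20) = -3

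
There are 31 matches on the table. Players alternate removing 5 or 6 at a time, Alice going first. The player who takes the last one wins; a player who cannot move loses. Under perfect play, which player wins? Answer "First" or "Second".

First

W/L table (W = player to move can force a win):
i:   0  1  2  3  4  5  6  7  8  9 10 11 12 13 14 15 16 17 18 19 20 21 22 23 24 25 26 27 28 29 30 31
     L  L  L  L  L  W  W  W  W  W  W  L  L  L  L  L  W  W  W  W  W  W  L  L  L  L  L  W  W  W  W  W
Position 31 is W, so the first player wins.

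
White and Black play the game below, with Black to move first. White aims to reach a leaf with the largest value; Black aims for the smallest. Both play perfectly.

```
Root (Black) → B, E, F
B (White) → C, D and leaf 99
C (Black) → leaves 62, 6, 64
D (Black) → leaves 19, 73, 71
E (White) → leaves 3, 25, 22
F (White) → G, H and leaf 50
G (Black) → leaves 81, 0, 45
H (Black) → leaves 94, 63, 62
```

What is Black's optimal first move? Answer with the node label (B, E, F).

C (Black): min(62, 6, 64) = 6
D (Black): min(19, 73, 71) = 19
B (White): max(6, 19, 99) = 99
E (White): max(3, 25, 22) = 25
G (Black): min(81, 0, 45) = 0
H (Black): min(94, 63, 62) = 62
F (White): max(0, 62, 50) = 62
Root (Black): min(99, 25, 62) = 25
Black picks the child with the lowest value: E (value 25).

E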